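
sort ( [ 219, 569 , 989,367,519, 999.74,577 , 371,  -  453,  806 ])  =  [  -  453,  219, 367,371, 519, 569, 577, 806, 989,999.74 ]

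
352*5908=2079616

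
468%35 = 13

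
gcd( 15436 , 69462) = 7718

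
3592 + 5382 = 8974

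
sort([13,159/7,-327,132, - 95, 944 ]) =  [-327,-95,13, 159/7,  132,944]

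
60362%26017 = 8328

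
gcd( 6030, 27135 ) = 3015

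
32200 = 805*40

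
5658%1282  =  530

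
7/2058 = 1/294 = 0.00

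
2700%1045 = 610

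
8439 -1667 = 6772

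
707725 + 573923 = 1281648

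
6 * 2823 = 16938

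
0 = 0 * ( - 211 )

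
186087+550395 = 736482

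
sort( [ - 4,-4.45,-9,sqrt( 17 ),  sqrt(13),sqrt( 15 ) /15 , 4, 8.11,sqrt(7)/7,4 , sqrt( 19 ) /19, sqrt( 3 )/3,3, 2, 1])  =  [- 9, - 4.45, - 4,sqrt ( 19)/19,sqrt(15 ) /15, sqrt(7)/7,sqrt( 3)/3,1,2,3,  sqrt (13 ),4,4, sqrt( 17 ),  8.11 ]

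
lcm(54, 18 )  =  54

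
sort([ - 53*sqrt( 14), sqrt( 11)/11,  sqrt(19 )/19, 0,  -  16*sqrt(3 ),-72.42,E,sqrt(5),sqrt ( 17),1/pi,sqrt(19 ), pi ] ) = [ - 53*sqrt (14), - 72.42, - 16*sqrt( 3 ),0, sqrt( 19 ) /19,  sqrt(11)/11 , 1/pi,  sqrt (5), E, pi,  sqrt( 17), sqrt(19) ] 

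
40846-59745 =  - 18899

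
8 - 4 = 4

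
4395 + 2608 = 7003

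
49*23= 1127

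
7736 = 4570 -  -3166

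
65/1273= 65/1273=0.05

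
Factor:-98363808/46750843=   -  2^5* 3^4*137^1*139^( - 1)*277^1*  317^(  -  1)*1061^( - 1 ) 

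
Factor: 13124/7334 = 34/19 =2^1*17^1 * 19^ ( - 1) 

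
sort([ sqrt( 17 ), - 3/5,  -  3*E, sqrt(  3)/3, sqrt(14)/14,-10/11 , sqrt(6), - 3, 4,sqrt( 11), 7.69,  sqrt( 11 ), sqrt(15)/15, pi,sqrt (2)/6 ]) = [-3 * E, - 3 , - 10/11,- 3/5, sqrt( 2)/6, sqrt(15)/15, sqrt( 14)/14, sqrt(3 ) /3, sqrt(6) , pi, sqrt(11), sqrt (11),4,sqrt(17 ), 7.69]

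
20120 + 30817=50937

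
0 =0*416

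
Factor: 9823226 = 2^1*7^2*100237^1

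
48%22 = 4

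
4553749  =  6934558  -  2380809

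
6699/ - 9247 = - 957/1321 = - 0.72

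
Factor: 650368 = 2^7*5081^1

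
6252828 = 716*8733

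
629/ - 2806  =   - 629/2806 = -  0.22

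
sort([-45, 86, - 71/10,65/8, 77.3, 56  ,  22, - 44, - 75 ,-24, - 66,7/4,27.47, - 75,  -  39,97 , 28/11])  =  [ - 75, - 75, - 66,-45,-44, - 39,-24, - 71/10 , 7/4,28/11, 65/8,22,27.47, 56,77.3,86, 97] 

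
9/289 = 9/289  =  0.03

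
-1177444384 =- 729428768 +-448015616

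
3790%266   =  66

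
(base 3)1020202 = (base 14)491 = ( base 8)1617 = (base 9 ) 1222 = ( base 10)911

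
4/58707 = 4/58707 = 0.00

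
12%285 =12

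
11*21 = 231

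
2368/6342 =1184/3171=0.37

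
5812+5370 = 11182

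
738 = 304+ 434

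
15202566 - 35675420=-20472854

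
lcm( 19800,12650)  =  455400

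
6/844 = 3/422 = 0.01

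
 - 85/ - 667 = 85/667 = 0.13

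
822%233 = 123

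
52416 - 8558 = 43858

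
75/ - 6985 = - 1  +  1382/1397=   -0.01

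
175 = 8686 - 8511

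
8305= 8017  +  288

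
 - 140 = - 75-65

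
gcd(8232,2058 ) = 2058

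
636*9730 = 6188280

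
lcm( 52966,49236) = 3495756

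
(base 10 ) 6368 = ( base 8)14340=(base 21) E95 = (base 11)486a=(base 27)8JN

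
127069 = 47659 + 79410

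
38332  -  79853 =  -41521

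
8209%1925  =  509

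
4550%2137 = 276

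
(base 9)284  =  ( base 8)356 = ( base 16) EE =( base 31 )7L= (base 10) 238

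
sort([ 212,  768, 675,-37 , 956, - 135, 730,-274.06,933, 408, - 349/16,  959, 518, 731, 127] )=[-274.06, - 135,- 37, - 349/16, 127, 212, 408,518 , 675, 730,731, 768 , 933, 956, 959]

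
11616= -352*(  -  33 ) 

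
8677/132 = 65 + 97/132 = 65.73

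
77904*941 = 73307664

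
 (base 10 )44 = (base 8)54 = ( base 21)22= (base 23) 1L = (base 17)2a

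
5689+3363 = 9052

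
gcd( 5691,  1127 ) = 7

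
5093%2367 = 359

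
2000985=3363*595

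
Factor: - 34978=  - 2^1 *17489^1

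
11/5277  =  11/5277 = 0.00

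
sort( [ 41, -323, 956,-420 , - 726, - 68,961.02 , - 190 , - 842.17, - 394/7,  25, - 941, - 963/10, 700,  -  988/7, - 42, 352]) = [ - 941,- 842.17, -726,- 420, - 323,-190, - 988/7 , - 963/10,-68, - 394/7,-42,25, 41,352,700, 956,961.02 ]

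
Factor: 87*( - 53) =-3^1*29^1*53^1 = - 4611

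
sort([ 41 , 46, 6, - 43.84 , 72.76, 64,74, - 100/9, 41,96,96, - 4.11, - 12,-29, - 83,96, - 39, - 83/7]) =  [ - 83,  -  43.84, - 39, - 29,-12, - 83/7, - 100/9, - 4.11,6,41,41,  46, 64 , 72.76,74,96  ,  96,96]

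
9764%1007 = 701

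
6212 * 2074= 12883688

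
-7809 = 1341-9150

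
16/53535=16/53535= 0.00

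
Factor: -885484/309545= - 2^2*5^( - 1) *31^1 * 37^1*193^1*61909^( -1)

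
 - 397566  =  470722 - 868288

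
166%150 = 16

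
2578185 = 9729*265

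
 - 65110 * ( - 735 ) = 47855850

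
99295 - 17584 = 81711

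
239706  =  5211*46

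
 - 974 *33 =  - 32142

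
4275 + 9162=13437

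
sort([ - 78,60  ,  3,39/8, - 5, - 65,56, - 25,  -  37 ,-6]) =[ - 78, - 65, - 37, - 25, - 6,- 5, 3, 39/8, 56,  60] 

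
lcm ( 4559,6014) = 282658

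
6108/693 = 2036/231 = 8.81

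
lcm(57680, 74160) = 519120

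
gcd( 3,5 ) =1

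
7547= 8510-963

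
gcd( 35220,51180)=60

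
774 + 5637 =6411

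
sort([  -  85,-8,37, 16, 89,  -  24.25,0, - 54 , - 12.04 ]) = [ - 85, - 54 , -24.25,-12.04,-8, 0,16, 37, 89]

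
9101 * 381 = 3467481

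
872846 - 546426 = 326420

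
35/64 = 35/64 = 0.55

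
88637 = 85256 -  - 3381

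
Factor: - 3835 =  - 5^1*13^1*59^1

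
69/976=69/976 = 0.07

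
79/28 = 79/28 = 2.82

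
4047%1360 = 1327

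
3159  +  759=3918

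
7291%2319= 334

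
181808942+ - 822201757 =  - 640392815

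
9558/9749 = 9558/9749 = 0.98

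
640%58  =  2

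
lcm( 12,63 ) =252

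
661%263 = 135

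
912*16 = 14592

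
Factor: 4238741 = 13^1*326057^1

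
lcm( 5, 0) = 0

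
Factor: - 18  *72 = - 1296=- 2^4*3^4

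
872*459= 400248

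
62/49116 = 31/24558 = 0.00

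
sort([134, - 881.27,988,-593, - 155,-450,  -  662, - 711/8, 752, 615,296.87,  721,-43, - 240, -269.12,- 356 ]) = [ - 881.27, - 662, - 593, -450, - 356, - 269.12,- 240,-155,  -  711/8, - 43, 134,  296.87,615, 721,752,988]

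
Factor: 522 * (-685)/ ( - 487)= 357570/487=   2^1 * 3^2 * 5^1*29^1*137^1*487^( - 1 )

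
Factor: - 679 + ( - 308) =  - 987 = - 3^1*7^1*47^1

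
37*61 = 2257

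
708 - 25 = 683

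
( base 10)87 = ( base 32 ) 2N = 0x57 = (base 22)3L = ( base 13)69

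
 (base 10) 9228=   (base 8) 22014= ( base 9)13583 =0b10010000001100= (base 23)ha5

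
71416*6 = 428496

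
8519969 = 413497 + 8106472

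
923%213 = 71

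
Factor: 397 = 397^1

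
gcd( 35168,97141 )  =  1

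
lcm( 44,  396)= 396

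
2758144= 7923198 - 5165054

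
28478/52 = 547 + 17/26 = 547.65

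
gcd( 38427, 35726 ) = 1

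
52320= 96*545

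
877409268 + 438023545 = 1315432813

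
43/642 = 43/642 = 0.07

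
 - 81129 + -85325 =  - 166454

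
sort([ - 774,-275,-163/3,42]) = [-774, - 275, - 163/3, 42 ]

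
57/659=57/659 = 0.09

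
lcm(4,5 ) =20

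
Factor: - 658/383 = -2^1  *7^1 * 47^1*383^( - 1 ) 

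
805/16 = 50 + 5/16 = 50.31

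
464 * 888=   412032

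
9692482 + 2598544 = 12291026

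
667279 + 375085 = 1042364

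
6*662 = 3972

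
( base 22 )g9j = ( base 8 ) 17431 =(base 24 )djh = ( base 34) 6u5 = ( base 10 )7961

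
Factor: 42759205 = 5^1*457^1 * 18713^1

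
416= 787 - 371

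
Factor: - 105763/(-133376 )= 203/256 =2^( - 8)*7^1* 29^1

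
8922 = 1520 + 7402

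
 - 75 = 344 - 419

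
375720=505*744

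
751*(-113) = - 84863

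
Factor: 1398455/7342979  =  5^1 *7^( - 1)*151^( - 1)*389^1*719^1*6947^(-1)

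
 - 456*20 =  - 9120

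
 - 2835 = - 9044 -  - 6209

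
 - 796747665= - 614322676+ - 182424989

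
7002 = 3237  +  3765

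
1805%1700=105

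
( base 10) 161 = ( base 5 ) 1121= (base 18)8h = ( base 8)241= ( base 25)6b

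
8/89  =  8/89 = 0.09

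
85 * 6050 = 514250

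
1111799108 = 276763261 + 835035847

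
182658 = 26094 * 7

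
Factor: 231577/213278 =367/338  =  2^( - 1)*13^(-2) * 367^1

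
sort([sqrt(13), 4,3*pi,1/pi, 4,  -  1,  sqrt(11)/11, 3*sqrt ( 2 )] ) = [-1, sqrt( 11)/11, 1/pi, sqrt(13), 4,4 , 3*sqrt( 2),  3*pi] 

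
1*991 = 991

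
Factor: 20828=2^2* 41^1 * 127^1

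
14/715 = 14/715   =  0.02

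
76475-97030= -20555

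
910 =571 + 339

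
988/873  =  988/873 = 1.13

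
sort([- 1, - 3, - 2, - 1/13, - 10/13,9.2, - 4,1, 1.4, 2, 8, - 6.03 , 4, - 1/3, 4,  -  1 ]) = [-6.03, - 4, - 3, - 2, - 1, - 1, - 10/13,-1/3, - 1/13 , 1 , 1.4,2,4, 4, 8, 9.2 ]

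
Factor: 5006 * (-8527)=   -2^1 *2503^1  *8527^1= -42686162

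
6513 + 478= 6991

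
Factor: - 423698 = - 2^1*11^1*19259^1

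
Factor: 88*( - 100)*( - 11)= 96800 =2^5*  5^2*11^2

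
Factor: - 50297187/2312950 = - 2^ ( - 1)* 3^1*5^ ( - 2)*167^ ( - 1) * 277^ ( - 1 )*16765729^1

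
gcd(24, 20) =4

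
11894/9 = 1321 + 5/9= 1321.56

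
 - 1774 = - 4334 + 2560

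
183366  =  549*334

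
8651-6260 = 2391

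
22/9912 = 11/4956 = 0.00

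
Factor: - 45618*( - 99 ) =4516182 = 2^1*3^3*11^1 *7603^1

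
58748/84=14687/21 = 699.38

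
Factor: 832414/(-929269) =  - 2^1*23^(-1) * 157^1*241^1*3673^(-1) = -75674/84479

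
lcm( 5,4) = 20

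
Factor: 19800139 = 19800139^1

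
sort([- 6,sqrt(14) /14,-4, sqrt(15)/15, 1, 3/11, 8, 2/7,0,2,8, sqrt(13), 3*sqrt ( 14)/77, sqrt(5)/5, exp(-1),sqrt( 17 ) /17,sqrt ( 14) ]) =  [  -  6 , - 4,0,3*sqrt(14)/77, sqrt(17)/17,sqrt( 15)/15 , sqrt(14)/14, 3/11,2/7, exp( - 1 ), sqrt( 5) /5, 1, 2, sqrt(13),sqrt(14),8,8 ] 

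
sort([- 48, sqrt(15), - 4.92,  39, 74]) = [-48, - 4.92,sqrt( 15 ),39 , 74 ]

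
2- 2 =0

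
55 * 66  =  3630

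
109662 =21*5222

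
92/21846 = 46/10923=0.00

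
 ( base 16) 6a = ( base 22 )4I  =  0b1101010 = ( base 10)106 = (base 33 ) 37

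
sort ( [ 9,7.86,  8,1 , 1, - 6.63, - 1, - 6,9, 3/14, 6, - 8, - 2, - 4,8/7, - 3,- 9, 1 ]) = [ - 9, - 8, - 6.63,-6, - 4, - 3,-2,-1,3/14,1, 1, 1 , 8/7, 6, 7.86, 8,  9,9 ]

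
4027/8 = 4027/8 =503.38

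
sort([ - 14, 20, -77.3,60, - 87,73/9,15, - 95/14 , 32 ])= [ - 87,-77.3, - 14, - 95/14,73/9, 15,  20,  32,60 ]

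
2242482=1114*2013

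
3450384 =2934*1176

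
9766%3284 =3198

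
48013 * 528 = 25350864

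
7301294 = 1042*7007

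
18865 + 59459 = 78324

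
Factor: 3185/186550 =2^( - 1)*5^( - 1) * 7^1 *41^(-1) =7/410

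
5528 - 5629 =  - 101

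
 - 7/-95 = 7/95=0.07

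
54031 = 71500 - 17469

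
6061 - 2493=3568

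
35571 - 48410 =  - 12839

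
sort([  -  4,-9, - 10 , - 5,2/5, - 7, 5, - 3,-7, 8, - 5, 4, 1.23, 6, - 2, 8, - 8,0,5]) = [ - 10, - 9, -8, - 7,-7, - 5,-5, - 4, - 3, - 2, 0,2/5,1.23,4,5,5,6,  8, 8]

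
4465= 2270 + 2195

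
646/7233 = 646/7233 = 0.09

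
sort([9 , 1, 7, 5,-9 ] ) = [ - 9 , 1, 5, 7,9]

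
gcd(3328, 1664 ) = 1664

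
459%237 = 222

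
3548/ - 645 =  -3548/645  =  -  5.50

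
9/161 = 9/161  =  0.06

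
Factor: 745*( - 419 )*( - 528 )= 164817840  =  2^4 * 3^1 * 5^1*11^1*149^1*419^1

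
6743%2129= 356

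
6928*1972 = 13662016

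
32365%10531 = 772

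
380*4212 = 1600560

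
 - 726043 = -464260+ - 261783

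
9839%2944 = 1007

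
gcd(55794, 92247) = 3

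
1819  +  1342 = 3161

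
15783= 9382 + 6401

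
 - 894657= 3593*(-249)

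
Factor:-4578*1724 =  - 7892472 = - 2^3*3^1*7^1*109^1*431^1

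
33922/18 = 16961/9 = 1884.56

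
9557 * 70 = 668990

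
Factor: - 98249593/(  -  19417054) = 2^(-1)*13^1 * 29^1*911^( - 1)*10657^( - 1 )*260609^1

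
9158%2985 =203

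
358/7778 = 179/3889 = 0.05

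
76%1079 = 76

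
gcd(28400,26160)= 80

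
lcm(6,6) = 6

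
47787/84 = 568 + 25/28 = 568.89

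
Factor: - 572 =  - 2^2*11^1*13^1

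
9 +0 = 9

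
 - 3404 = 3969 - 7373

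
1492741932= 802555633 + 690186299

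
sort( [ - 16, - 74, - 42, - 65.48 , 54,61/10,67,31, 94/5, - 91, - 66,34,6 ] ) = [ - 91, -74,- 66, - 65.48 , - 42, - 16,  6, 61/10, 94/5,31,34,54,67]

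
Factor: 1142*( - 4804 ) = -5486168=-2^3*571^1*1201^1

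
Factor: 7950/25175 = 6/19 =2^1*3^1 *19^( - 1 ) 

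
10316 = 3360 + 6956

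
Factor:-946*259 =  - 2^1*7^1* 11^1*37^1*43^1  =  - 245014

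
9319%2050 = 1119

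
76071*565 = 42980115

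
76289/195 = 76289/195 = 391.23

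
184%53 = 25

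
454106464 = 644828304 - 190721840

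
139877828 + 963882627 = 1103760455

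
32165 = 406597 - 374432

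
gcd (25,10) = 5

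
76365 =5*15273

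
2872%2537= 335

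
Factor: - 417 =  - 3^1*139^1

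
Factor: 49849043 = 6911^1 * 7213^1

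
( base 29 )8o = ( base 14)144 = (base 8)400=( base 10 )256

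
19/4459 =19/4459 = 0.00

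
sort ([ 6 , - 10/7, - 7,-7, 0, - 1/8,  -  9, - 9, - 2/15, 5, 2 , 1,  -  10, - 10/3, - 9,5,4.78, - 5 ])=[ - 10, - 9, - 9, - 9,- 7, - 7, - 5, - 10/3, - 10/7, - 2/15 , - 1/8,0, 1, 2, 4.78,5,  5,6 ] 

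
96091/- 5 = - 19219+4/5= - 19218.20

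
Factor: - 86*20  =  -2^3*5^1*43^1 =- 1720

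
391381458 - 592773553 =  - 201392095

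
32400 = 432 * 75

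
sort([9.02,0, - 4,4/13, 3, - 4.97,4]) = [- 4.97 , - 4,0 , 4/13,3, 4, 9.02]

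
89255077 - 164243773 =  -  74988696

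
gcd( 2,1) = 1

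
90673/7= 12953+2/7 = 12953.29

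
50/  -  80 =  - 5/8 = -0.62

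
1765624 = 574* 3076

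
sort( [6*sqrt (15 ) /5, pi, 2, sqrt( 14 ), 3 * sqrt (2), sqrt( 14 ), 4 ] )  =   [2, pi , sqrt( 14) , sqrt( 14 ), 4,3*sqrt( 2), 6 * sqrt( 15)/5 ]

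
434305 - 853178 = - 418873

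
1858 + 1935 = 3793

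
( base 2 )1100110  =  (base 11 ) 93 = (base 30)3c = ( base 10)102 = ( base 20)52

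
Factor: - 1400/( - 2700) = 2^1*3^(  -  3)*7^1 = 14/27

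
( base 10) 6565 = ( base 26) 9id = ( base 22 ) DC9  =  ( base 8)14645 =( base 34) 5n3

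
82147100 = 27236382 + 54910718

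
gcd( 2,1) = 1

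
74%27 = 20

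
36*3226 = 116136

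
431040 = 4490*96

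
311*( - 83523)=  -25975653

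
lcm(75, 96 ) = 2400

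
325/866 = 325/866 = 0.38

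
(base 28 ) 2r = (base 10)83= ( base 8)123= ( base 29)2P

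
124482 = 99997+24485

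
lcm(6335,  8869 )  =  44345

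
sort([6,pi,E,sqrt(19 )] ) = [E,  pi,sqrt(19 ),  6 ] 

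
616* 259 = 159544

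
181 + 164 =345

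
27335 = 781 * 35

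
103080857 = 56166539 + 46914318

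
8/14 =4/7 = 0.57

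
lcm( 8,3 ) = 24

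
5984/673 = 5984/673 = 8.89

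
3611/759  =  4+25/33=4.76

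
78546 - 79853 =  - 1307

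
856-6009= - 5153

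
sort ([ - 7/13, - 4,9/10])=[ -4, - 7/13, 9/10]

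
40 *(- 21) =-840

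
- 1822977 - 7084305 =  - 8907282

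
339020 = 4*84755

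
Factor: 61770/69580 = 87/98 = 2^( - 1 )*3^1 * 7^( - 2 )*29^1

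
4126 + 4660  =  8786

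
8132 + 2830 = 10962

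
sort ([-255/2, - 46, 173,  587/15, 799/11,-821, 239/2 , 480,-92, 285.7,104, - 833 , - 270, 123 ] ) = [ - 833, - 821,  -  270, - 255/2, - 92,-46,587/15,799/11,104,239/2,123,173, 285.7,480]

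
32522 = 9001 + 23521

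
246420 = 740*333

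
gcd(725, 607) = 1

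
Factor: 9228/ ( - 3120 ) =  - 2^( - 2)*5^ (-1)*13^( - 1 )*769^1 = - 769/260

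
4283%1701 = 881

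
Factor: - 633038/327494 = - 7^1*103^1*373^ ( - 1 ) = - 721/373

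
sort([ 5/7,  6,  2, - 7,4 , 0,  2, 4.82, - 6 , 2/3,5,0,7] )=[ - 7 , - 6, 0, 0,  2/3,5/7, 2,2,  4,4.82, 5, 6, 7]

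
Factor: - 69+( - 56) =  -  5^3 = - 125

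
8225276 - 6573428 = 1651848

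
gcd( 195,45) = 15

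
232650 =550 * 423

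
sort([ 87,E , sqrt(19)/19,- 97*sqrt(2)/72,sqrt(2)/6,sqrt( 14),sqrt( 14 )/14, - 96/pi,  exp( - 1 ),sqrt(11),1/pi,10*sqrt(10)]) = [ - 96/pi, -97*sqrt(2)/72,sqrt( 19 )/19, sqrt( 2 )/6,sqrt(14 ) /14,1/pi,exp( - 1),E,sqrt ( 11 ), sqrt( 14),10 * sqrt(10), 87 ] 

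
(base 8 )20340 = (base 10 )8416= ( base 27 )bej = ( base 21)j1g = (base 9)12481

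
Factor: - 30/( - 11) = 2^1*3^1  *  5^1 * 11^( - 1) 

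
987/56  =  141/8 = 17.62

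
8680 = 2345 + 6335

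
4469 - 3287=1182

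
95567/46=2077 +25/46 = 2077.54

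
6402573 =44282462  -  37879889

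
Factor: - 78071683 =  - 23^1*29^1*67^1*1747^1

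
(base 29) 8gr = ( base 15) 2214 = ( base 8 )16063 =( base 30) 80j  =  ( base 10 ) 7219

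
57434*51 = 2929134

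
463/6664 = 463/6664 =0.07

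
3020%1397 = 226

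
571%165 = 76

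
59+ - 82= - 23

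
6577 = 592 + 5985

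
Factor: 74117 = 137^1 * 541^1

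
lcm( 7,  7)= 7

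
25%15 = 10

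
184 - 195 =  -11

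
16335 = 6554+9781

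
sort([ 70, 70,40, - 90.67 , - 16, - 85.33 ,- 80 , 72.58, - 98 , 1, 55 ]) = [ - 98, - 90.67,  -  85.33,-80,  -  16,1 , 40 , 55 , 70 , 70,72.58]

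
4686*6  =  28116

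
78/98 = 39/49 = 0.80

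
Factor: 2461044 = 2^2*3^1*67^1*3061^1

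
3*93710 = 281130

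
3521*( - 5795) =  - 20404195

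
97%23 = 5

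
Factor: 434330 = 2^1*5^1*13^2*257^1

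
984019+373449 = 1357468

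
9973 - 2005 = 7968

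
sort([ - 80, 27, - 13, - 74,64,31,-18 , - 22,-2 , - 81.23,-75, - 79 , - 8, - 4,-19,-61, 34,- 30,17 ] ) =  [  -  81.23, - 80, - 79, - 75, - 74, -61,-30, - 22, - 19, - 18,-13,-8,-4,-2, 17, 27,31,  34,64 ] 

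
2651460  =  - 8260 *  ( - 321 ) 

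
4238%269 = 203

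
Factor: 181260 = 2^2*3^2 *5^1 * 19^1* 53^1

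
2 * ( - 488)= - 976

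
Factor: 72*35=2520 = 2^3*3^2*5^1*7^1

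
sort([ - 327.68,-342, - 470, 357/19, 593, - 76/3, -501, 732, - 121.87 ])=[ - 501, - 470, - 342, - 327.68, - 121.87, - 76/3, 357/19, 593, 732 ]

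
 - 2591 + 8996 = 6405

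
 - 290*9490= - 2752100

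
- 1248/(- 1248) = 1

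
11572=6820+4752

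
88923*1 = 88923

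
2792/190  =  1396/95 = 14.69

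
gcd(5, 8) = 1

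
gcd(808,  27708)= 4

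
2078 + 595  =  2673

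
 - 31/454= -31/454 = -  0.07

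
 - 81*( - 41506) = 3361986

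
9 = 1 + 8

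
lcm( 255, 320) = 16320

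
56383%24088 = 8207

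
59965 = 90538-30573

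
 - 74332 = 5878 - 80210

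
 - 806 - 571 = -1377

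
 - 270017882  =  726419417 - 996437299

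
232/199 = 232/199 = 1.17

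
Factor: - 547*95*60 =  - 3117900 = -  2^2*3^1*5^2*19^1* 547^1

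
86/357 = 86/357 = 0.24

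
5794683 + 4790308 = 10584991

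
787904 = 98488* 8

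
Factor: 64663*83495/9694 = 5399037185/9694 = 2^( - 1)*5^1*37^(  -  1)*131^(- 1) * 16699^1*64663^1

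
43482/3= 14494=14494.00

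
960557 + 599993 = 1560550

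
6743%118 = 17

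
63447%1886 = 1209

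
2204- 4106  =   - 1902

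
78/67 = 78/67 = 1.16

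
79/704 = 79/704 = 0.11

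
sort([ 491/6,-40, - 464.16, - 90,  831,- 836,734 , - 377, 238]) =[- 836, - 464.16, - 377, - 90, - 40, 491/6, 238,734 , 831]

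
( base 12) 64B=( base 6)4135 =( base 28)14r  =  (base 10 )923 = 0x39b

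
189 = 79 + 110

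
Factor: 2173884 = 2^2*3^1*181157^1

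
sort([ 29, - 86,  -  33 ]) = [ -86, - 33,29 ] 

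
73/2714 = 73/2714= 0.03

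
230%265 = 230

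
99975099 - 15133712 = 84841387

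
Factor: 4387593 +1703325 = 2^1*3^1  *47^1 * 21599^1 = 6090918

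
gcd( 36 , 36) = 36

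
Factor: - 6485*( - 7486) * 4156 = 201760126760=2^3*5^1*19^1*197^1*1039^1*1297^1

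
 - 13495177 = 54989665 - 68484842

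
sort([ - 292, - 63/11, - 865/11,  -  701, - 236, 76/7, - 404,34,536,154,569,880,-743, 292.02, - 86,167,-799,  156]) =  [- 799, - 743, - 701, - 404, - 292,  -  236,-86, - 865/11, - 63/11,76/7,  34,154, 156, 167,  292.02,  536,569,880]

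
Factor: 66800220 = 2^2*3^1 * 5^1*1113337^1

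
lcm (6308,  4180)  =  346940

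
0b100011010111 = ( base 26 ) 391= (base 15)a0d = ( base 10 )2263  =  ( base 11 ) 1778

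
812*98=79576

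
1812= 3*604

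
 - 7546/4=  - 1887  +  1/2 = - 1886.50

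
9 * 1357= 12213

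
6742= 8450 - 1708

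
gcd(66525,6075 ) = 75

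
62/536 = 31/268 = 0.12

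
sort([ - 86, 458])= [ - 86,458]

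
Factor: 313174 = 2^1*17^1*61^1*151^1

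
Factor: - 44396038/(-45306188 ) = 22198019/22653094 = 2^(-1 ) *43^1*516233^1*11326547^( -1)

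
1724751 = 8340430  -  6615679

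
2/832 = 1/416 = 0.00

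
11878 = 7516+4362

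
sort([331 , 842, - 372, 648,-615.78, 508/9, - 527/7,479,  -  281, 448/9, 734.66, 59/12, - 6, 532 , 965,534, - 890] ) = [-890, - 615.78, - 372, - 281,-527/7, - 6, 59/12,448/9,508/9,331, 479, 532, 534 , 648,734.66, 842, 965] 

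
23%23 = 0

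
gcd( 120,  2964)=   12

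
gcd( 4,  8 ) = 4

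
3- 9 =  - 6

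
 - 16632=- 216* 77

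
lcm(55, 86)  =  4730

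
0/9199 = 0 = 0.00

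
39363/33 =1192 + 9/11 = 1192.82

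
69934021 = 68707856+1226165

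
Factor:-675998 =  -2^1* 337999^1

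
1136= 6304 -5168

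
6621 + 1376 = 7997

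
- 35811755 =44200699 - 80012454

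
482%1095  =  482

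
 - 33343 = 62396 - 95739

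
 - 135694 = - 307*442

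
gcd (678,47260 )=2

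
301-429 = -128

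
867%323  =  221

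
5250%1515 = 705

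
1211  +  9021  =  10232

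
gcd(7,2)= 1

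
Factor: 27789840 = 2^4 *3^2*5^1 * 13^1 * 2969^1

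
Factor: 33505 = 5^1 * 6701^1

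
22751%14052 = 8699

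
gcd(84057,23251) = 1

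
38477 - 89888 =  -51411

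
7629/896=7629/896 = 8.51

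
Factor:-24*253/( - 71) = 2^3 * 3^1*11^1*23^1*71^( - 1)=6072/71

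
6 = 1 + 5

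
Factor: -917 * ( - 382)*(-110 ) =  - 2^2*5^1 * 7^1*11^1*131^1*191^1 = - 38532340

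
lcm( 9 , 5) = 45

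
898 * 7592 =6817616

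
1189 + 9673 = 10862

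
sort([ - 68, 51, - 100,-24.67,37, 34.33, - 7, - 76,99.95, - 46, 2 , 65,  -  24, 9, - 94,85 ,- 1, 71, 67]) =[ - 100,-94, - 76,- 68, - 46,-24.67, - 24,-7,  -  1, 2, 9,34.33, 37, 51, 65,67,71, 85,99.95 ]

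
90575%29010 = 3545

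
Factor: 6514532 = 2^2*1628633^1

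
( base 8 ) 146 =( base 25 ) 42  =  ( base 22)4E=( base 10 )102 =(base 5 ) 402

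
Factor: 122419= 11^1*31^1*359^1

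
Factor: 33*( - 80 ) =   -  2^4*3^1*5^1*11^1 = - 2640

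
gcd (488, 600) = 8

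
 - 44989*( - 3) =134967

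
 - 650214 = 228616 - 878830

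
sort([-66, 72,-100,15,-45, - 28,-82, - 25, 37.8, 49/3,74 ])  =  [ - 100, - 82,-66,  -  45, - 28, - 25,15,49/3, 37.8, 72,74 ] 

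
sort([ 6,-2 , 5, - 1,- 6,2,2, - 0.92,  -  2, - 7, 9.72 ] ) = [ - 7, - 6, - 2, - 2, - 1, - 0.92,2,2 , 5,6,9.72] 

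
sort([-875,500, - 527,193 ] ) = [ - 875, - 527,193,500 ]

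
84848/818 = 103+ 297/409 = 103.73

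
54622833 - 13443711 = 41179122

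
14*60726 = 850164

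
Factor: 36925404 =2^2*3^1*1367^1*2251^1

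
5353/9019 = 5353/9019= 0.59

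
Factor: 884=2^2 * 13^1*17^1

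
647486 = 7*92498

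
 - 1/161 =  - 1/161 = -0.01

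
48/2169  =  16/723 = 0.02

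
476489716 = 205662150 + 270827566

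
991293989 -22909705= 968384284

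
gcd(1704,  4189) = 71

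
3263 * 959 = 3129217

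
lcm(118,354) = 354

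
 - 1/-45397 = 1/45397 = 0.00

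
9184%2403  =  1975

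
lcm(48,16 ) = 48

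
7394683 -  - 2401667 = 9796350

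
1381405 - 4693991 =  - 3312586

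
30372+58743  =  89115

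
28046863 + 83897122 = 111943985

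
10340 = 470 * 22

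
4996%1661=13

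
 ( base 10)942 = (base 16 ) 3AE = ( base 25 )1ch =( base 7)2514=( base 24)1F6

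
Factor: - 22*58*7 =  -  8932 = -2^2*7^1*11^1* 29^1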